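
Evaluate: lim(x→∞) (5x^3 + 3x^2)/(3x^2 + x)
This is an ∞/∞ indeterminate form.

Apply L'Hôpital's rule: differentiate numerator and denominator separately.
  f(x) = 5·x^3 + 3·x^2   ⇒   f'(x) = 15·x^2 + 6·x
  g(x) = 3·x^2 + x   ⇒   g'(x) = 6·x + 1
  lim(x→∞) f'(x)/g'(x) = lim(x→∞) (15·x^2 + 6·x)/(6·x + 1)
  = ∞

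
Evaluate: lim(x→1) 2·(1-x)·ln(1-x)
This is a 0·∞ indeterminate form.

Rewrite 0·∞ as a quotient (0/0 or ∞/∞ form), then apply L'Hôpital's rule:
  lim(x→1) 2·(1-x)·ln(1-x) = 0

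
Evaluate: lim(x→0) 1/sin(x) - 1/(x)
This is an ∞-∞ indeterminate form.

Combine fractions or rationalize to convert ∞-∞ to 0/0 form:
  lim(x→0) 1/sin(x) - 1/(x) = 0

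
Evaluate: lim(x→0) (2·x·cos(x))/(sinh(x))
This is a 0/0 indeterminate form.

Apply L'Hôpital's rule: differentiate numerator and denominator separately.
  f(x) = 2·x·cos(x)   ⇒   f'(x) = -2·x·sin(x) + 2·cos(x)
  g(x) = sinh(x)   ⇒   g'(x) = cosh(x)
  lim(x→0) f'(x)/g'(x) = lim(x→0) (-2·x·sin(x) + 2·cos(x))/(cosh(x))
  = 2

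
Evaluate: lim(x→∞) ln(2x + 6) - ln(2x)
This is an ∞-∞ indeterminate form.

Combine fractions or rationalize to convert ∞-∞ to 0/0 form:
  lim(x→∞) ln(2x + 6) - ln(2x) = 0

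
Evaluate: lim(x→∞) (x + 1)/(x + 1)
This is an ∞/∞ indeterminate form.

Apply L'Hôpital's rule: differentiate numerator and denominator separately.
  f(x) = x + 1   ⇒   f'(x) = 1
  g(x) = x + 1   ⇒   g'(x) = 1
  lim(x→∞) f'(x)/g'(x) = lim(x→∞) (1)/(1)
  = 1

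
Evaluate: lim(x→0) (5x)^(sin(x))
This is an exponential indeterminate form.

For exponential indeterminate forms, take the natural log:
  Let L = lim(x→0) (5x)^(sin(x))
  Then ln(L) = lim(x→0) [exponent × ln(base)]
  Evaluate using L'Hôpital or standard limits, then exponentiate.
  L = 1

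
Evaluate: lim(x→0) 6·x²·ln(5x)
This is a 0·∞ indeterminate form.

Rewrite 0·∞ as a quotient (0/0 or ∞/∞ form), then apply L'Hôpital's rule:
  lim(x→0) 6·x²·ln(5x) = 0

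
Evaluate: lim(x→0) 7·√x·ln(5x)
This is a 0·∞ indeterminate form.

Rewrite 0·∞ as a quotient (0/0 or ∞/∞ form), then apply L'Hôpital's rule:
  lim(x→0) 7·√x·ln(5x) = 0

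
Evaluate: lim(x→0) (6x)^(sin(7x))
This is an exponential indeterminate form.

For exponential indeterminate forms, take the natural log:
  Let L = lim(x→0) (6x)^(sin(7x))
  Then ln(L) = lim(x→0) [exponent × ln(base)]
  Evaluate using L'Hôpital or standard limits, then exponentiate.
  L = 1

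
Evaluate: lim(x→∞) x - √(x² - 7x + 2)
This is an ∞-∞ indeterminate form.

Combine fractions or rationalize to convert ∞-∞ to 0/0 form:
  lim(x→∞) x - √(x² - 7x + 2) = 7/2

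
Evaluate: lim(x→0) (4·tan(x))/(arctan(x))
This is a 0/0 indeterminate form.

Apply L'Hôpital's rule: differentiate numerator and denominator separately.
  f(x) = 4·tan(x)   ⇒   f'(x) = 4·tan(x)^2 + 4
  g(x) = atan(x)   ⇒   g'(x) = 1/(x^2 + 1)
  lim(x→0) f'(x)/g'(x) = lim(x→0) (4·tan(x)^2 + 4)/(1/(x^2 + 1))
  = 4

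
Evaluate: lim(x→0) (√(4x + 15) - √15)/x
This is a standard limit.

Factor or rationalize the expression:
  lim(x→0) (√(4x + 15) - √15)/x = 2·sqrt(15)/15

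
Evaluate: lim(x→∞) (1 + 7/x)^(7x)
This is an exponential indeterminate form.

For exponential indeterminate forms, take the natural log:
  Let L = lim(x→∞) (1 + 7/x)^(7x)
  Then ln(L) = lim(x→∞) [exponent × ln(base)]
  Evaluate using L'Hôpital or standard limits, then exponentiate.
  L = e^(49)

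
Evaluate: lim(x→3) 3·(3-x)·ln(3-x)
This is a 0·∞ indeterminate form.

Rewrite 0·∞ as a quotient (0/0 or ∞/∞ form), then apply L'Hôpital's rule:
  lim(x→3) 3·(3-x)·ln(3-x) = 0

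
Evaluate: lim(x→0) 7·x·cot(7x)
This is a 0·∞ indeterminate form.

Rewrite 0·∞ as a quotient (0/0 or ∞/∞ form), then apply L'Hôpital's rule:
  lim(x→0) 7·x·cot(7x) = 1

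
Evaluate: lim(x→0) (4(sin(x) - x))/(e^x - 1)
This is a 0/0 indeterminate form.

Apply L'Hôpital's rule: differentiate numerator and denominator separately.
  f(x) = -4·x + 4·sin(x)   ⇒   f'(x) = 4·cos(x) - 4
  g(x) = e^(x) - 1   ⇒   g'(x) = e^(x)
  lim(x→0) f'(x)/g'(x) = lim(x→0) (4·cos(x) - 4)/(e^(x))
  = 0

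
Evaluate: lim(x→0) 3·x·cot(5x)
This is a 0·∞ indeterminate form.

Rewrite 0·∞ as a quotient (0/0 or ∞/∞ form), then apply L'Hôpital's rule:
  lim(x→0) 3·x·cot(5x) = 3/5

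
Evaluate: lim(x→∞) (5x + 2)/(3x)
This is an ∞/∞ indeterminate form.

Apply L'Hôpital's rule: differentiate numerator and denominator separately.
  f(x) = 5·x + 2   ⇒   f'(x) = 5
  g(x) = 3·x   ⇒   g'(x) = 3
  lim(x→∞) f'(x)/g'(x) = lim(x→∞) (5)/(3)
  = 5/3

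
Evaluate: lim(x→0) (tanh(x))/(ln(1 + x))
This is a 0/0 indeterminate form.

Apply L'Hôpital's rule: differentiate numerator and denominator separately.
  f(x) = tanh(x)   ⇒   f'(x) = 1 - tanh(x)^2
  g(x) = ln(x + 1)   ⇒   g'(x) = 1/(x + 1)
  lim(x→0) f'(x)/g'(x) = lim(x→0) (1 - tanh(x)^2)/(1/(x + 1))
  = 1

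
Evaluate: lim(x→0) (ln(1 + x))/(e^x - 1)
This is a 0/0 indeterminate form.

Apply L'Hôpital's rule: differentiate numerator and denominator separately.
  f(x) = ln(x + 1)   ⇒   f'(x) = 1/(x + 1)
  g(x) = e^(x) - 1   ⇒   g'(x) = e^(x)
  lim(x→0) f'(x)/g'(x) = lim(x→0) (1/(x + 1))/(e^(x))
  = 1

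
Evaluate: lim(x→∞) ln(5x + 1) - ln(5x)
This is an ∞-∞ indeterminate form.

Combine fractions or rationalize to convert ∞-∞ to 0/0 form:
  lim(x→∞) ln(5x + 1) - ln(5x) = 0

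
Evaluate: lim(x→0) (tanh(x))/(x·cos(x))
This is a 0/0 indeterminate form.

Apply L'Hôpital's rule: differentiate numerator and denominator separately.
  f(x) = tanh(x)   ⇒   f'(x) = 1 - tanh(x)^2
  g(x) = x·cos(x)   ⇒   g'(x) = -x·sin(x) + cos(x)
  lim(x→0) f'(x)/g'(x) = lim(x→0) (1 - tanh(x)^2)/(-x·sin(x) + cos(x))
  = 1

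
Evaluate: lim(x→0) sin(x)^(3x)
This is an exponential indeterminate form.

For exponential indeterminate forms, take the natural log:
  Let L = lim(x→0) sin(x)^(3x)
  Then ln(L) = lim(x→0) [exponent × ln(base)]
  Evaluate using L'Hôpital or standard limits, then exponentiate.
  L = 1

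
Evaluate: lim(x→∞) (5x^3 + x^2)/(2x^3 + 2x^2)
This is an ∞/∞ indeterminate form.

Apply L'Hôpital's rule: differentiate numerator and denominator separately.
  f(x) = 5·x^3 + x^2   ⇒   f'(x) = 15·x^2 + 2·x
  g(x) = 2·x^3 + 2·x^2   ⇒   g'(x) = 6·x^2 + 4·x
  lim(x→∞) f'(x)/g'(x) = lim(x→∞) (15·x^2 + 2·x)/(6·x^2 + 4·x)
  = 5/2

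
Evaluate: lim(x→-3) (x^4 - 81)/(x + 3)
This is a standard limit.

Factor or rationalize the expression:
  lim(x→-3) (x^4 - 81)/(x + 3) = -108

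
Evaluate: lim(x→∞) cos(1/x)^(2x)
This is an exponential indeterminate form.

For exponential indeterminate forms, take the natural log:
  Let L = lim(x→∞) cos(1/x)^(2x)
  Then ln(L) = lim(x→∞) [exponent × ln(base)]
  Evaluate using L'Hôpital or standard limits, then exponentiate.
  L = 1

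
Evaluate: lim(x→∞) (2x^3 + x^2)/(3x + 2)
This is an ∞/∞ indeterminate form.

Apply L'Hôpital's rule: differentiate numerator and denominator separately.
  f(x) = 2·x^3 + x^2   ⇒   f'(x) = 6·x^2 + 2·x
  g(x) = 3·x + 2   ⇒   g'(x) = 3
  lim(x→∞) f'(x)/g'(x) = lim(x→∞) (6·x^2 + 2·x)/(3)
  = ∞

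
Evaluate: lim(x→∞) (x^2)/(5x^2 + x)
This is an ∞/∞ indeterminate form.

Apply L'Hôpital's rule: differentiate numerator and denominator separately.
  f(x) = x^2   ⇒   f'(x) = 2·x
  g(x) = 5·x^2 + x   ⇒   g'(x) = 10·x + 1
  lim(x→∞) f'(x)/g'(x) = lim(x→∞) (2·x)/(10·x + 1)
  = 1/5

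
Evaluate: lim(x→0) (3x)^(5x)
This is an exponential indeterminate form.

For exponential indeterminate forms, take the natural log:
  Let L = lim(x→0) (3x)^(5x)
  Then ln(L) = lim(x→0) [exponent × ln(base)]
  Evaluate using L'Hôpital or standard limits, then exponentiate.
  L = 1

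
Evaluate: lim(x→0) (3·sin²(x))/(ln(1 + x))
This is a 0/0 indeterminate form.

Apply L'Hôpital's rule: differentiate numerator and denominator separately.
  f(x) = 3·sin(x)^2   ⇒   f'(x) = 6·sin(x)·cos(x)
  g(x) = ln(x + 1)   ⇒   g'(x) = 1/(x + 1)
  lim(x→0) f'(x)/g'(x) = lim(x→0) (6·sin(x)·cos(x))/(1/(x + 1))
  = 0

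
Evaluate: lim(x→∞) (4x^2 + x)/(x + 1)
This is an ∞/∞ indeterminate form.

Apply L'Hôpital's rule: differentiate numerator and denominator separately.
  f(x) = 4·x^2 + x   ⇒   f'(x) = 8·x + 1
  g(x) = x + 1   ⇒   g'(x) = 1
  lim(x→∞) f'(x)/g'(x) = lim(x→∞) (8·x + 1)/(1)
  = ∞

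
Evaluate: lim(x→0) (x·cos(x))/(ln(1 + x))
This is a 0/0 indeterminate form.

Apply L'Hôpital's rule: differentiate numerator and denominator separately.
  f(x) = x·cos(x)   ⇒   f'(x) = -x·sin(x) + cos(x)
  g(x) = ln(x + 1)   ⇒   g'(x) = 1/(x + 1)
  lim(x→0) f'(x)/g'(x) = lim(x→0) (-x·sin(x) + cos(x))/(1/(x + 1))
  = 1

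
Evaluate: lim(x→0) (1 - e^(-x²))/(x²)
This is a 0/0 indeterminate form.

Apply L'Hôpital's rule: differentiate numerator and denominator separately.
  f(x) = 1 - e^(-x^2)   ⇒   f'(x) = 2·x·e^(-x^2)
  g(x) = x^2   ⇒   g'(x) = 2·x
  lim(x→0) f'(x)/g'(x) = lim(x→0) (2·x·e^(-x^2))/(2·x)
  = 1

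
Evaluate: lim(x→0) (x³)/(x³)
This is a 0/0 indeterminate form.

Apply L'Hôpital's rule: differentiate numerator and denominator separately.
  f(x) = x^3   ⇒   f'(x) = 3·x^2
  g(x) = x^3   ⇒   g'(x) = 3·x^2
  lim(x→0) f'(x)/g'(x) = lim(x→0) (3·x^2)/(3·x^2)
  = 1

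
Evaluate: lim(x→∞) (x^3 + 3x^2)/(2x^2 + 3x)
This is an ∞/∞ indeterminate form.

Apply L'Hôpital's rule: differentiate numerator and denominator separately.
  f(x) = x^3 + 3·x^2   ⇒   f'(x) = 3·x^2 + 6·x
  g(x) = 2·x^2 + 3·x   ⇒   g'(x) = 4·x + 3
  lim(x→∞) f'(x)/g'(x) = lim(x→∞) (3·x^2 + 6·x)/(4·x + 3)
  = ∞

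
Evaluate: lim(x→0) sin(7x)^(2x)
This is an exponential indeterminate form.

For exponential indeterminate forms, take the natural log:
  Let L = lim(x→0) sin(7x)^(2x)
  Then ln(L) = lim(x→0) [exponent × ln(base)]
  Evaluate using L'Hôpital or standard limits, then exponentiate.
  L = 1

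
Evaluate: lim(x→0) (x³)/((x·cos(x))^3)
This is a 0/0 indeterminate form.

Apply L'Hôpital's rule: differentiate numerator and denominator separately.
  f(x) = x^3   ⇒   f'(x) = 3·x^2
  g(x) = x^3·cos(x)^3   ⇒   g'(x) = -3·x^3·sin(x)·cos(x)^2 + 3·x^2·cos(x)^3
  lim(x→0) f'(x)/g'(x) = lim(x→0) (3·x^2)/(-3·x^3·sin(x)·cos(x)^2 + 3·x^2·cos(x)^3)
  = 1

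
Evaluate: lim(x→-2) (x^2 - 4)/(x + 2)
This is a standard limit.

Factor or rationalize the expression:
  lim(x→-2) (x^2 - 4)/(x + 2) = -4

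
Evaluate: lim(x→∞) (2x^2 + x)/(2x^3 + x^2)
This is an ∞/∞ indeterminate form.

Apply L'Hôpital's rule: differentiate numerator and denominator separately.
  f(x) = 2·x^2 + x   ⇒   f'(x) = 4·x + 1
  g(x) = 2·x^3 + x^2   ⇒   g'(x) = 6·x^2 + 2·x
  lim(x→∞) f'(x)/g'(x) = lim(x→∞) (4·x + 1)/(6·x^2 + 2·x)
  = 0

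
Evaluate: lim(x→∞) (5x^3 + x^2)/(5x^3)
This is an ∞/∞ indeterminate form.

Apply L'Hôpital's rule: differentiate numerator and denominator separately.
  f(x) = 5·x^3 + x^2   ⇒   f'(x) = 15·x^2 + 2·x
  g(x) = 5·x^3   ⇒   g'(x) = 15·x^2
  lim(x→∞) f'(x)/g'(x) = lim(x→∞) (15·x^2 + 2·x)/(15·x^2)
  = 1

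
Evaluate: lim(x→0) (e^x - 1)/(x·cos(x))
This is a 0/0 indeterminate form.

Apply L'Hôpital's rule: differentiate numerator and denominator separately.
  f(x) = e^(x) - 1   ⇒   f'(x) = e^(x)
  g(x) = x·cos(x)   ⇒   g'(x) = -x·sin(x) + cos(x)
  lim(x→0) f'(x)/g'(x) = lim(x→0) (e^(x))/(-x·sin(x) + cos(x))
  = 1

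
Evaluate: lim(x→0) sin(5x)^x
This is an exponential indeterminate form.

For exponential indeterminate forms, take the natural log:
  Let L = lim(x→0) sin(5x)^x
  Then ln(L) = lim(x→0) [exponent × ln(base)]
  Evaluate using L'Hôpital or standard limits, then exponentiate.
  L = 1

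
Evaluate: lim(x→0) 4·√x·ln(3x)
This is a 0·∞ indeterminate form.

Rewrite 0·∞ as a quotient (0/0 or ∞/∞ form), then apply L'Hôpital's rule:
  lim(x→0) 4·√x·ln(3x) = 0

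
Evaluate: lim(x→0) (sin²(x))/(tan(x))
This is a 0/0 indeterminate form.

Apply L'Hôpital's rule: differentiate numerator and denominator separately.
  f(x) = sin(x)^2   ⇒   f'(x) = 2·sin(x)·cos(x)
  g(x) = tan(x)   ⇒   g'(x) = tan(x)^2 + 1
  lim(x→0) f'(x)/g'(x) = lim(x→0) (2·sin(x)·cos(x))/(tan(x)^2 + 1)
  = 0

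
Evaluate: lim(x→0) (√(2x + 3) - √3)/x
This is a standard limit.

Factor or rationalize the expression:
  lim(x→0) (√(2x + 3) - √3)/x = sqrt(3)/3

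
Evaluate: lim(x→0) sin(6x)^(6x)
This is an exponential indeterminate form.

For exponential indeterminate forms, take the natural log:
  Let L = lim(x→0) sin(6x)^(6x)
  Then ln(L) = lim(x→0) [exponent × ln(base)]
  Evaluate using L'Hôpital or standard limits, then exponentiate.
  L = 1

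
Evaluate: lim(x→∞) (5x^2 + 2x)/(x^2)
This is an ∞/∞ indeterminate form.

Apply L'Hôpital's rule: differentiate numerator and denominator separately.
  f(x) = 5·x^2 + 2·x   ⇒   f'(x) = 10·x + 2
  g(x) = x^2   ⇒   g'(x) = 2·x
  lim(x→∞) f'(x)/g'(x) = lim(x→∞) (10·x + 2)/(2·x)
  = 5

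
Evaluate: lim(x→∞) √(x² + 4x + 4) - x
This is an ∞-∞ indeterminate form.

Combine fractions or rationalize to convert ∞-∞ to 0/0 form:
  lim(x→∞) √(x² + 4x + 4) - x = 2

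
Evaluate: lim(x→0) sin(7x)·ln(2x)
This is a 0·∞ indeterminate form.

Rewrite 0·∞ as a quotient (0/0 or ∞/∞ form), then apply L'Hôpital's rule:
  lim(x→0) sin(7x)·ln(2x) = 0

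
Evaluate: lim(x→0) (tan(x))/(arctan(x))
This is a 0/0 indeterminate form.

Apply L'Hôpital's rule: differentiate numerator and denominator separately.
  f(x) = tan(x)   ⇒   f'(x) = tan(x)^2 + 1
  g(x) = atan(x)   ⇒   g'(x) = 1/(x^2 + 1)
  lim(x→0) f'(x)/g'(x) = lim(x→0) (tan(x)^2 + 1)/(1/(x^2 + 1))
  = 1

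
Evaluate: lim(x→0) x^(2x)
This is an exponential indeterminate form.

For exponential indeterminate forms, take the natural log:
  Let L = lim(x→0) x^(2x)
  Then ln(L) = lim(x→0) [exponent × ln(base)]
  Evaluate using L'Hôpital or standard limits, then exponentiate.
  L = 1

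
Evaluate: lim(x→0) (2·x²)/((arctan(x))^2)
This is a 0/0 indeterminate form.

Apply L'Hôpital's rule: differentiate numerator and denominator separately.
  f(x) = 2·x^2   ⇒   f'(x) = 4·x
  g(x) = atan(x)^2   ⇒   g'(x) = 2·atan(x)/(x^2 + 1)
  lim(x→0) f'(x)/g'(x) = lim(x→0) (4·x)/(2·atan(x)/(x^2 + 1))
  = 2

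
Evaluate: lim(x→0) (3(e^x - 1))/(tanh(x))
This is a 0/0 indeterminate form.

Apply L'Hôpital's rule: differentiate numerator and denominator separately.
  f(x) = 3·e^(x) - 3   ⇒   f'(x) = 3·e^(x)
  g(x) = tanh(x)   ⇒   g'(x) = 1 - tanh(x)^2
  lim(x→0) f'(x)/g'(x) = lim(x→0) (3·e^(x))/(1 - tanh(x)^2)
  = 3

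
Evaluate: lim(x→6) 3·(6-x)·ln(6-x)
This is a 0·∞ indeterminate form.

Rewrite 0·∞ as a quotient (0/0 or ∞/∞ form), then apply L'Hôpital's rule:
  lim(x→6) 3·(6-x)·ln(6-x) = 0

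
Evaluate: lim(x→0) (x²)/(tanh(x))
This is a 0/0 indeterminate form.

Apply L'Hôpital's rule: differentiate numerator and denominator separately.
  f(x) = x^2   ⇒   f'(x) = 2·x
  g(x) = tanh(x)   ⇒   g'(x) = 1 - tanh(x)^2
  lim(x→0) f'(x)/g'(x) = lim(x→0) (2·x)/(1 - tanh(x)^2)
  = 0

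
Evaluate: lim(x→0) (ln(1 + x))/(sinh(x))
This is a 0/0 indeterminate form.

Apply L'Hôpital's rule: differentiate numerator and denominator separately.
  f(x) = ln(x + 1)   ⇒   f'(x) = 1/(x + 1)
  g(x) = sinh(x)   ⇒   g'(x) = cosh(x)
  lim(x→0) f'(x)/g'(x) = lim(x→0) (1/(x + 1))/(cosh(x))
  = 1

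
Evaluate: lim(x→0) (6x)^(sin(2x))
This is an exponential indeterminate form.

For exponential indeterminate forms, take the natural log:
  Let L = lim(x→0) (6x)^(sin(2x))
  Then ln(L) = lim(x→0) [exponent × ln(base)]
  Evaluate using L'Hôpital or standard limits, then exponentiate.
  L = 1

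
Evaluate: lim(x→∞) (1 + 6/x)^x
This is an exponential indeterminate form.

For exponential indeterminate forms, take the natural log:
  Let L = lim(x→∞) (1 + 6/x)^x
  Then ln(L) = lim(x→∞) [exponent × ln(base)]
  Evaluate using L'Hôpital or standard limits, then exponentiate.
  L = e^(6)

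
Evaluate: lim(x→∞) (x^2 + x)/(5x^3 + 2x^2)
This is an ∞/∞ indeterminate form.

Apply L'Hôpital's rule: differentiate numerator and denominator separately.
  f(x) = x^2 + x   ⇒   f'(x) = 2·x + 1
  g(x) = 5·x^3 + 2·x^2   ⇒   g'(x) = 15·x^2 + 4·x
  lim(x→∞) f'(x)/g'(x) = lim(x→∞) (2·x + 1)/(15·x^2 + 4·x)
  = 0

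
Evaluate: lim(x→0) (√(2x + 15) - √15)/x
This is a standard limit.

Factor or rationalize the expression:
  lim(x→0) (√(2x + 15) - √15)/x = sqrt(15)/15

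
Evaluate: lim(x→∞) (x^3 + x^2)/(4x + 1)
This is an ∞/∞ indeterminate form.

Apply L'Hôpital's rule: differentiate numerator and denominator separately.
  f(x) = x^3 + x^2   ⇒   f'(x) = 3·x^2 + 2·x
  g(x) = 4·x + 1   ⇒   g'(x) = 4
  lim(x→∞) f'(x)/g'(x) = lim(x→∞) (3·x^2 + 2·x)/(4)
  = ∞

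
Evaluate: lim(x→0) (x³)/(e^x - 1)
This is a 0/0 indeterminate form.

Apply L'Hôpital's rule: differentiate numerator and denominator separately.
  f(x) = x^3   ⇒   f'(x) = 3·x^2
  g(x) = e^(x) - 1   ⇒   g'(x) = e^(x)
  lim(x→0) f'(x)/g'(x) = lim(x→0) (3·x^2)/(e^(x))
  = 0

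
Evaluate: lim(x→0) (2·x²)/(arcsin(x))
This is a 0/0 indeterminate form.

Apply L'Hôpital's rule: differentiate numerator and denominator separately.
  f(x) = 2·x^2   ⇒   f'(x) = 4·x
  g(x) = asin(x)   ⇒   g'(x) = 1/sqrt(1 - x^2)
  lim(x→0) f'(x)/g'(x) = lim(x→0) (4·x)/(1/sqrt(1 - x^2))
  = 0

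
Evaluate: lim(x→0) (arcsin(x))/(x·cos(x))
This is a 0/0 indeterminate form.

Apply L'Hôpital's rule: differentiate numerator and denominator separately.
  f(x) = asin(x)   ⇒   f'(x) = 1/sqrt(1 - x^2)
  g(x) = x·cos(x)   ⇒   g'(x) = -x·sin(x) + cos(x)
  lim(x→0) f'(x)/g'(x) = lim(x→0) (1/sqrt(1 - x^2))/(-x·sin(x) + cos(x))
  = 1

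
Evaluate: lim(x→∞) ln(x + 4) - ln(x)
This is an ∞-∞ indeterminate form.

Combine fractions or rationalize to convert ∞-∞ to 0/0 form:
  lim(x→∞) ln(x + 4) - ln(x) = 0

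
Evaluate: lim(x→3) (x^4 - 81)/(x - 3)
This is a standard limit.

Factor or rationalize the expression:
  lim(x→3) (x^4 - 81)/(x - 3) = 108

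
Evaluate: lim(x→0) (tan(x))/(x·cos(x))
This is a 0/0 indeterminate form.

Apply L'Hôpital's rule: differentiate numerator and denominator separately.
  f(x) = tan(x)   ⇒   f'(x) = tan(x)^2 + 1
  g(x) = x·cos(x)   ⇒   g'(x) = -x·sin(x) + cos(x)
  lim(x→0) f'(x)/g'(x) = lim(x→0) (tan(x)^2 + 1)/(-x·sin(x) + cos(x))
  = 1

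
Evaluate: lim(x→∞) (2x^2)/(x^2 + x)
This is an ∞/∞ indeterminate form.

Apply L'Hôpital's rule: differentiate numerator and denominator separately.
  f(x) = 2·x^2   ⇒   f'(x) = 4·x
  g(x) = x^2 + x   ⇒   g'(x) = 2·x + 1
  lim(x→∞) f'(x)/g'(x) = lim(x→∞) (4·x)/(2·x + 1)
  = 2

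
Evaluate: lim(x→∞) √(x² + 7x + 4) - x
This is an ∞-∞ indeterminate form.

Combine fractions or rationalize to convert ∞-∞ to 0/0 form:
  lim(x→∞) √(x² + 7x + 4) - x = 7/2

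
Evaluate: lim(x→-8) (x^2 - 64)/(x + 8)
This is a standard limit.

Factor or rationalize the expression:
  lim(x→-8) (x^2 - 64)/(x + 8) = -16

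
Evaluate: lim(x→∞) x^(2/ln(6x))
This is an exponential indeterminate form.

For exponential indeterminate forms, take the natural log:
  Let L = lim(x→∞) x^(2/ln(6x))
  Then ln(L) = lim(x→∞) [exponent × ln(base)]
  Evaluate using L'Hôpital or standard limits, then exponentiate.
  L = e²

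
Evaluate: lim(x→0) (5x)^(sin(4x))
This is an exponential indeterminate form.

For exponential indeterminate forms, take the natural log:
  Let L = lim(x→0) (5x)^(sin(4x))
  Then ln(L) = lim(x→0) [exponent × ln(base)]
  Evaluate using L'Hôpital or standard limits, then exponentiate.
  L = 1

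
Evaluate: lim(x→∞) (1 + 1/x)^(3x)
This is an exponential indeterminate form.

For exponential indeterminate forms, take the natural log:
  Let L = lim(x→∞) (1 + 1/x)^(3x)
  Then ln(L) = lim(x→∞) [exponent × ln(base)]
  Evaluate using L'Hôpital or standard limits, then exponentiate.
  L = e^(3)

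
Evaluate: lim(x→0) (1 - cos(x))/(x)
This is a 0/0 indeterminate form.

Apply L'Hôpital's rule: differentiate numerator and denominator separately.
  f(x) = 1 - cos(x)   ⇒   f'(x) = sin(x)
  g(x) = x   ⇒   g'(x) = 1
  lim(x→0) f'(x)/g'(x) = lim(x→0) (sin(x))/(1)
  = 0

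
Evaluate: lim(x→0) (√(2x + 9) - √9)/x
This is a standard limit.

Factor or rationalize the expression:
  lim(x→0) (√(2x + 9) - √9)/x = 1/3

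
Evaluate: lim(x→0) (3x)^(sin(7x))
This is an exponential indeterminate form.

For exponential indeterminate forms, take the natural log:
  Let L = lim(x→0) (3x)^(sin(7x))
  Then ln(L) = lim(x→0) [exponent × ln(base)]
  Evaluate using L'Hôpital or standard limits, then exponentiate.
  L = 1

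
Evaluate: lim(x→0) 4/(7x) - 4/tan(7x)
This is an ∞-∞ indeterminate form.

Combine fractions or rationalize to convert ∞-∞ to 0/0 form:
  lim(x→0) 4/(7x) - 4/tan(7x) = 0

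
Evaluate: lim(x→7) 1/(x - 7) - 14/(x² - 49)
This is an ∞-∞ indeterminate form.

Combine fractions or rationalize to convert ∞-∞ to 0/0 form:
  lim(x→7) 1/(x - 7) - 14/(x² - 49) = 1/14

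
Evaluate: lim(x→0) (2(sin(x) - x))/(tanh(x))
This is a 0/0 indeterminate form.

Apply L'Hôpital's rule: differentiate numerator and denominator separately.
  f(x) = -2·x + 2·sin(x)   ⇒   f'(x) = 2·cos(x) - 2
  g(x) = tanh(x)   ⇒   g'(x) = 1 - tanh(x)^2
  lim(x→0) f'(x)/g'(x) = lim(x→0) (2·cos(x) - 2)/(1 - tanh(x)^2)
  = 0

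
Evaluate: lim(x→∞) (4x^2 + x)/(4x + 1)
This is an ∞/∞ indeterminate form.

Apply L'Hôpital's rule: differentiate numerator and denominator separately.
  f(x) = 4·x^2 + x   ⇒   f'(x) = 8·x + 1
  g(x) = 4·x + 1   ⇒   g'(x) = 4
  lim(x→∞) f'(x)/g'(x) = lim(x→∞) (8·x + 1)/(4)
  = ∞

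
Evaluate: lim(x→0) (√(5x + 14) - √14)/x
This is a standard limit.

Factor or rationalize the expression:
  lim(x→0) (√(5x + 14) - √14)/x = 5·sqrt(14)/28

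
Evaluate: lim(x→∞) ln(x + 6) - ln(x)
This is an ∞-∞ indeterminate form.

Combine fractions or rationalize to convert ∞-∞ to 0/0 form:
  lim(x→∞) ln(x + 6) - ln(x) = 0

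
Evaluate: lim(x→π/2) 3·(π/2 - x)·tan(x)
This is a 0·∞ indeterminate form.

Rewrite 0·∞ as a quotient (0/0 or ∞/∞ form), then apply L'Hôpital's rule:
  lim(x→π/2) 3·(π/2 - x)·tan(x) = 3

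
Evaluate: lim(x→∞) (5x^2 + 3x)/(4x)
This is an ∞/∞ indeterminate form.

Apply L'Hôpital's rule: differentiate numerator and denominator separately.
  f(x) = 5·x^2 + 3·x   ⇒   f'(x) = 10·x + 3
  g(x) = 4·x   ⇒   g'(x) = 4
  lim(x→∞) f'(x)/g'(x) = lim(x→∞) (10·x + 3)/(4)
  = ∞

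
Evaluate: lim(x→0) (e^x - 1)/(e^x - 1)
This is a 0/0 indeterminate form.

Apply L'Hôpital's rule: differentiate numerator and denominator separately.
  f(x) = e^(x) - 1   ⇒   f'(x) = e^(x)
  g(x) = e^(x) - 1   ⇒   g'(x) = e^(x)
  lim(x→0) f'(x)/g'(x) = lim(x→0) (e^(x))/(e^(x))
  = 1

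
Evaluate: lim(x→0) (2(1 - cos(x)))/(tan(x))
This is a 0/0 indeterminate form.

Apply L'Hôpital's rule: differentiate numerator and denominator separately.
  f(x) = 2 - 2·cos(x)   ⇒   f'(x) = 2·sin(x)
  g(x) = tan(x)   ⇒   g'(x) = tan(x)^2 + 1
  lim(x→0) f'(x)/g'(x) = lim(x→0) (2·sin(x))/(tan(x)^2 + 1)
  = 0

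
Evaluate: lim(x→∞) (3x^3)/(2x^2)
This is an ∞/∞ indeterminate form.

Apply L'Hôpital's rule: differentiate numerator and denominator separately.
  f(x) = 3·x^3   ⇒   f'(x) = 9·x^2
  g(x) = 2·x^2   ⇒   g'(x) = 4·x
  lim(x→∞) f'(x)/g'(x) = lim(x→∞) (9·x^2)/(4·x)
  = ∞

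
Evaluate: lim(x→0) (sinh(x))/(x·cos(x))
This is a 0/0 indeterminate form.

Apply L'Hôpital's rule: differentiate numerator and denominator separately.
  f(x) = sinh(x)   ⇒   f'(x) = cosh(x)
  g(x) = x·cos(x)   ⇒   g'(x) = -x·sin(x) + cos(x)
  lim(x→0) f'(x)/g'(x) = lim(x→0) (cosh(x))/(-x·sin(x) + cos(x))
  = 1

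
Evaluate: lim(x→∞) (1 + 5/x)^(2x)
This is an exponential indeterminate form.

For exponential indeterminate forms, take the natural log:
  Let L = lim(x→∞) (1 + 5/x)^(2x)
  Then ln(L) = lim(x→∞) [exponent × ln(base)]
  Evaluate using L'Hôpital or standard limits, then exponentiate.
  L = e^(10)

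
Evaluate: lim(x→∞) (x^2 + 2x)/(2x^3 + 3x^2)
This is an ∞/∞ indeterminate form.

Apply L'Hôpital's rule: differentiate numerator and denominator separately.
  f(x) = x^2 + 2·x   ⇒   f'(x) = 2·x + 2
  g(x) = 2·x^3 + 3·x^2   ⇒   g'(x) = 6·x^2 + 6·x
  lim(x→∞) f'(x)/g'(x) = lim(x→∞) (2·x + 2)/(6·x^2 + 6·x)
  = 0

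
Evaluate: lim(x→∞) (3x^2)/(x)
This is an ∞/∞ indeterminate form.

Apply L'Hôpital's rule: differentiate numerator and denominator separately.
  f(x) = 3·x^2   ⇒   f'(x) = 6·x
  g(x) = x   ⇒   g'(x) = 1
  lim(x→∞) f'(x)/g'(x) = lim(x→∞) (6·x)/(1)
  = ∞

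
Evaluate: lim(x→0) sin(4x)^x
This is an exponential indeterminate form.

For exponential indeterminate forms, take the natural log:
  Let L = lim(x→0) sin(4x)^x
  Then ln(L) = lim(x→0) [exponent × ln(base)]
  Evaluate using L'Hôpital or standard limits, then exponentiate.
  L = 1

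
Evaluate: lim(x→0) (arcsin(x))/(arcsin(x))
This is a 0/0 indeterminate form.

Apply L'Hôpital's rule: differentiate numerator and denominator separately.
  f(x) = asin(x)   ⇒   f'(x) = 1/sqrt(1 - x^2)
  g(x) = asin(x)   ⇒   g'(x) = 1/sqrt(1 - x^2)
  lim(x→0) f'(x)/g'(x) = lim(x→0) (1/sqrt(1 - x^2))/(1/sqrt(1 - x^2))
  = 1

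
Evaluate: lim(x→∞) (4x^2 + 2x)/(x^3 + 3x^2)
This is an ∞/∞ indeterminate form.

Apply L'Hôpital's rule: differentiate numerator and denominator separately.
  f(x) = 4·x^2 + 2·x   ⇒   f'(x) = 8·x + 2
  g(x) = x^3 + 3·x^2   ⇒   g'(x) = 3·x^2 + 6·x
  lim(x→∞) f'(x)/g'(x) = lim(x→∞) (8·x + 2)/(3·x^2 + 6·x)
  = 0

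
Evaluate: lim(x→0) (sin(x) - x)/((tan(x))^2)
This is a 0/0 indeterminate form.

Apply L'Hôpital's rule: differentiate numerator and denominator separately.
  f(x) = -x + sin(x)   ⇒   f'(x) = cos(x) - 1
  g(x) = tan(x)^2   ⇒   g'(x) = (2·tan(x)^2 + 2)·tan(x)
  lim(x→0) f'(x)/g'(x) = lim(x→0) (cos(x) - 1)/((2·tan(x)^2 + 2)·tan(x))
  = 0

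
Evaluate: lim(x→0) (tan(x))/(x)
This is a 0/0 indeterminate form.

Apply L'Hôpital's rule: differentiate numerator and denominator separately.
  f(x) = tan(x)   ⇒   f'(x) = tan(x)^2 + 1
  g(x) = x   ⇒   g'(x) = 1
  lim(x→0) f'(x)/g'(x) = lim(x→0) (tan(x)^2 + 1)/(1)
  = 1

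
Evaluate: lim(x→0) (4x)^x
This is an exponential indeterminate form.

For exponential indeterminate forms, take the natural log:
  Let L = lim(x→0) (4x)^x
  Then ln(L) = lim(x→0) [exponent × ln(base)]
  Evaluate using L'Hôpital or standard limits, then exponentiate.
  L = 1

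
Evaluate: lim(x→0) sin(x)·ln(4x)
This is a 0·∞ indeterminate form.

Rewrite 0·∞ as a quotient (0/0 or ∞/∞ form), then apply L'Hôpital's rule:
  lim(x→0) sin(x)·ln(4x) = 0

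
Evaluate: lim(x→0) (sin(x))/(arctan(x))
This is a 0/0 indeterminate form.

Apply L'Hôpital's rule: differentiate numerator and denominator separately.
  f(x) = sin(x)   ⇒   f'(x) = cos(x)
  g(x) = atan(x)   ⇒   g'(x) = 1/(x^2 + 1)
  lim(x→0) f'(x)/g'(x) = lim(x→0) (cos(x))/(1/(x^2 + 1))
  = 1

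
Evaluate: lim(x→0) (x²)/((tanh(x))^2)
This is a 0/0 indeterminate form.

Apply L'Hôpital's rule: differentiate numerator and denominator separately.
  f(x) = x^2   ⇒   f'(x) = 2·x
  g(x) = tanh(x)^2   ⇒   g'(x) = (2 - 2·tanh(x)^2)·tanh(x)
  lim(x→0) f'(x)/g'(x) = lim(x→0) (2·x)/((2 - 2·tanh(x)^2)·tanh(x))
  = 1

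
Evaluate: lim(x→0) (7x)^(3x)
This is an exponential indeterminate form.

For exponential indeterminate forms, take the natural log:
  Let L = lim(x→0) (7x)^(3x)
  Then ln(L) = lim(x→0) [exponent × ln(base)]
  Evaluate using L'Hôpital or standard limits, then exponentiate.
  L = 1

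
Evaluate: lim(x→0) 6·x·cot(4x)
This is a 0·∞ indeterminate form.

Rewrite 0·∞ as a quotient (0/0 or ∞/∞ form), then apply L'Hôpital's rule:
  lim(x→0) 6·x·cot(4x) = 3/2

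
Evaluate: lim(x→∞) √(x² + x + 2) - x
This is an ∞-∞ indeterminate form.

Combine fractions or rationalize to convert ∞-∞ to 0/0 form:
  lim(x→∞) √(x² + x + 2) - x = 1/2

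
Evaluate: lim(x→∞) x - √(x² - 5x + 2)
This is an ∞-∞ indeterminate form.

Combine fractions or rationalize to convert ∞-∞ to 0/0 form:
  lim(x→∞) x - √(x² - 5x + 2) = 5/2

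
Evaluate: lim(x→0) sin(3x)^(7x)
This is an exponential indeterminate form.

For exponential indeterminate forms, take the natural log:
  Let L = lim(x→0) sin(3x)^(7x)
  Then ln(L) = lim(x→0) [exponent × ln(base)]
  Evaluate using L'Hôpital or standard limits, then exponentiate.
  L = 1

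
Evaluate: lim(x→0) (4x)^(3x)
This is an exponential indeterminate form.

For exponential indeterminate forms, take the natural log:
  Let L = lim(x→0) (4x)^(3x)
  Then ln(L) = lim(x→0) [exponent × ln(base)]
  Evaluate using L'Hôpital or standard limits, then exponentiate.
  L = 1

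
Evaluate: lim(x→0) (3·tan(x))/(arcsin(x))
This is a 0/0 indeterminate form.

Apply L'Hôpital's rule: differentiate numerator and denominator separately.
  f(x) = 3·tan(x)   ⇒   f'(x) = 3·tan(x)^2 + 3
  g(x) = asin(x)   ⇒   g'(x) = 1/sqrt(1 - x^2)
  lim(x→0) f'(x)/g'(x) = lim(x→0) (3·tan(x)^2 + 3)/(1/sqrt(1 - x^2))
  = 3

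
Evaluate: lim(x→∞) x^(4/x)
This is an exponential indeterminate form.

For exponential indeterminate forms, take the natural log:
  Let L = lim(x→∞) x^(4/x)
  Then ln(L) = lim(x→∞) [exponent × ln(base)]
  Evaluate using L'Hôpital or standard limits, then exponentiate.
  L = 1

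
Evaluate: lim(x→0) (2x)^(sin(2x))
This is an exponential indeterminate form.

For exponential indeterminate forms, take the natural log:
  Let L = lim(x→0) (2x)^(sin(2x))
  Then ln(L) = lim(x→0) [exponent × ln(base)]
  Evaluate using L'Hôpital or standard limits, then exponentiate.
  L = 1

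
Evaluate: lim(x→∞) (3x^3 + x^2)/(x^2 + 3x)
This is an ∞/∞ indeterminate form.

Apply L'Hôpital's rule: differentiate numerator and denominator separately.
  f(x) = 3·x^3 + x^2   ⇒   f'(x) = 9·x^2 + 2·x
  g(x) = x^2 + 3·x   ⇒   g'(x) = 2·x + 3
  lim(x→∞) f'(x)/g'(x) = lim(x→∞) (9·x^2 + 2·x)/(2·x + 3)
  = ∞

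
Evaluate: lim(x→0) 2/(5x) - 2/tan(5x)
This is an ∞-∞ indeterminate form.

Combine fractions or rationalize to convert ∞-∞ to 0/0 form:
  lim(x→0) 2/(5x) - 2/tan(5x) = 0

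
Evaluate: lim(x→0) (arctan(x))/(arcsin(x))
This is a 0/0 indeterminate form.

Apply L'Hôpital's rule: differentiate numerator and denominator separately.
  f(x) = atan(x)   ⇒   f'(x) = 1/(x^2 + 1)
  g(x) = asin(x)   ⇒   g'(x) = 1/sqrt(1 - x^2)
  lim(x→0) f'(x)/g'(x) = lim(x→0) (1/(x^2 + 1))/(1/sqrt(1 - x^2))
  = 1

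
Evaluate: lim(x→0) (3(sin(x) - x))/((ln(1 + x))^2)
This is a 0/0 indeterminate form.

Apply L'Hôpital's rule: differentiate numerator and denominator separately.
  f(x) = -3·x + 3·sin(x)   ⇒   f'(x) = 3·cos(x) - 3
  g(x) = ln(x + 1)^2   ⇒   g'(x) = 2·ln(x + 1)/(x + 1)
  lim(x→0) f'(x)/g'(x) = lim(x→0) (3·cos(x) - 3)/(2·ln(x + 1)/(x + 1))
  = 0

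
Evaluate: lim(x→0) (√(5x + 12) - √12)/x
This is a standard limit.

Factor or rationalize the expression:
  lim(x→0) (√(5x + 12) - √12)/x = 5·sqrt(3)/12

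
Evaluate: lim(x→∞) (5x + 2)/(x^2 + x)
This is an ∞/∞ indeterminate form.

Apply L'Hôpital's rule: differentiate numerator and denominator separately.
  f(x) = 5·x + 2   ⇒   f'(x) = 5
  g(x) = x^2 + x   ⇒   g'(x) = 2·x + 1
  lim(x→∞) f'(x)/g'(x) = lim(x→∞) (5)/(2·x + 1)
  = 0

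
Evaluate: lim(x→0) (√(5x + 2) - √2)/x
This is a standard limit.

Factor or rationalize the expression:
  lim(x→0) (√(5x + 2) - √2)/x = 5·sqrt(2)/4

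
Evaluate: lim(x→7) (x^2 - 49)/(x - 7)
This is a standard limit.

Factor or rationalize the expression:
  lim(x→7) (x^2 - 49)/(x - 7) = 14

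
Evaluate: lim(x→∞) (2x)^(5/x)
This is an exponential indeterminate form.

For exponential indeterminate forms, take the natural log:
  Let L = lim(x→∞) (2x)^(5/x)
  Then ln(L) = lim(x→∞) [exponent × ln(base)]
  Evaluate using L'Hôpital or standard limits, then exponentiate.
  L = 1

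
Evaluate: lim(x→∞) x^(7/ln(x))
This is an exponential indeterminate form.

For exponential indeterminate forms, take the natural log:
  Let L = lim(x→∞) x^(7/ln(x))
  Then ln(L) = lim(x→∞) [exponent × ln(base)]
  Evaluate using L'Hôpital or standard limits, then exponentiate.
  L = e^(7)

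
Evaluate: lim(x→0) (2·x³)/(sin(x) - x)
This is a 0/0 indeterminate form.

Apply L'Hôpital's rule: differentiate numerator and denominator separately.
  f(x) = 2·x^3   ⇒   f'(x) = 6·x^2
  g(x) = -x + sin(x)   ⇒   g'(x) = cos(x) - 1
  lim(x→0) f'(x)/g'(x) = lim(x→0) (6·x^2)/(cos(x) - 1)
  = -12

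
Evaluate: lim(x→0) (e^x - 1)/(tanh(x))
This is a 0/0 indeterminate form.

Apply L'Hôpital's rule: differentiate numerator and denominator separately.
  f(x) = e^(x) - 1   ⇒   f'(x) = e^(x)
  g(x) = tanh(x)   ⇒   g'(x) = 1 - tanh(x)^2
  lim(x→0) f'(x)/g'(x) = lim(x→0) (e^(x))/(1 - tanh(x)^2)
  = 1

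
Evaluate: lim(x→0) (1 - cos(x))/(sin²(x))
This is a 0/0 indeterminate form.

Apply L'Hôpital's rule: differentiate numerator and denominator separately.
  f(x) = 1 - cos(x)   ⇒   f'(x) = sin(x)
  g(x) = sin(x)^2   ⇒   g'(x) = 2·sin(x)·cos(x)
  lim(x→0) f'(x)/g'(x) = lim(x→0) (sin(x))/(2·sin(x)·cos(x))
  = 1/2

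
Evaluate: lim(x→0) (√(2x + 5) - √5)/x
This is a standard limit.

Factor or rationalize the expression:
  lim(x→0) (√(2x + 5) - √5)/x = sqrt(5)/5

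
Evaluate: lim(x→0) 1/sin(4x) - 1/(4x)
This is an ∞-∞ indeterminate form.

Combine fractions or rationalize to convert ∞-∞ to 0/0 form:
  lim(x→0) 1/sin(4x) - 1/(4x) = 0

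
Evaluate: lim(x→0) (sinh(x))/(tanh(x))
This is a 0/0 indeterminate form.

Apply L'Hôpital's rule: differentiate numerator and denominator separately.
  f(x) = sinh(x)   ⇒   f'(x) = cosh(x)
  g(x) = tanh(x)   ⇒   g'(x) = 1 - tanh(x)^2
  lim(x→0) f'(x)/g'(x) = lim(x→0) (cosh(x))/(1 - tanh(x)^2)
  = 1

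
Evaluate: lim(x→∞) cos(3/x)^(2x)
This is an exponential indeterminate form.

For exponential indeterminate forms, take the natural log:
  Let L = lim(x→∞) cos(3/x)^(2x)
  Then ln(L) = lim(x→∞) [exponent × ln(base)]
  Evaluate using L'Hôpital or standard limits, then exponentiate.
  L = 1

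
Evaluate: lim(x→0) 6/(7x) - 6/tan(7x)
This is an ∞-∞ indeterminate form.

Combine fractions or rationalize to convert ∞-∞ to 0/0 form:
  lim(x→0) 6/(7x) - 6/tan(7x) = 0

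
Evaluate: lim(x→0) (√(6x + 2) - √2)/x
This is a standard limit.

Factor or rationalize the expression:
  lim(x→0) (√(6x + 2) - √2)/x = 3·sqrt(2)/2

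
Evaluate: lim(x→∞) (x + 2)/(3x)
This is an ∞/∞ indeterminate form.

Apply L'Hôpital's rule: differentiate numerator and denominator separately.
  f(x) = x + 2   ⇒   f'(x) = 1
  g(x) = 3·x   ⇒   g'(x) = 3
  lim(x→∞) f'(x)/g'(x) = lim(x→∞) (1)/(3)
  = 1/3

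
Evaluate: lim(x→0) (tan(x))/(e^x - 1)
This is a 0/0 indeterminate form.

Apply L'Hôpital's rule: differentiate numerator and denominator separately.
  f(x) = tan(x)   ⇒   f'(x) = tan(x)^2 + 1
  g(x) = e^(x) - 1   ⇒   g'(x) = e^(x)
  lim(x→0) f'(x)/g'(x) = lim(x→0) (tan(x)^2 + 1)/(e^(x))
  = 1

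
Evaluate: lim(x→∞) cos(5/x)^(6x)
This is an exponential indeterminate form.

For exponential indeterminate forms, take the natural log:
  Let L = lim(x→∞) cos(5/x)^(6x)
  Then ln(L) = lim(x→∞) [exponent × ln(base)]
  Evaluate using L'Hôpital or standard limits, then exponentiate.
  L = 1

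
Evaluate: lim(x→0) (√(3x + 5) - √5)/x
This is a standard limit.

Factor or rationalize the expression:
  lim(x→0) (√(3x + 5) - √5)/x = 3·sqrt(5)/10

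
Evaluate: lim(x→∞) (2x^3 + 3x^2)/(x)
This is an ∞/∞ indeterminate form.

Apply L'Hôpital's rule: differentiate numerator and denominator separately.
  f(x) = 2·x^3 + 3·x^2   ⇒   f'(x) = 6·x^2 + 6·x
  g(x) = x   ⇒   g'(x) = 1
  lim(x→∞) f'(x)/g'(x) = lim(x→∞) (6·x^2 + 6·x)/(1)
  = ∞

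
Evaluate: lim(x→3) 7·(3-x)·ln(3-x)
This is a 0·∞ indeterminate form.

Rewrite 0·∞ as a quotient (0/0 or ∞/∞ form), then apply L'Hôpital's rule:
  lim(x→3) 7·(3-x)·ln(3-x) = 0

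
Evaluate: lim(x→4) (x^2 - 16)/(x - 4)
This is a standard limit.

Factor or rationalize the expression:
  lim(x→4) (x^2 - 16)/(x - 4) = 8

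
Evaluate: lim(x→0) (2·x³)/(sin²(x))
This is a 0/0 indeterminate form.

Apply L'Hôpital's rule: differentiate numerator and denominator separately.
  f(x) = 2·x^3   ⇒   f'(x) = 6·x^2
  g(x) = sin(x)^2   ⇒   g'(x) = 2·sin(x)·cos(x)
  lim(x→0) f'(x)/g'(x) = lim(x→0) (6·x^2)/(2·sin(x)·cos(x))
  = 0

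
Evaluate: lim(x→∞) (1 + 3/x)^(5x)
This is an exponential indeterminate form.

For exponential indeterminate forms, take the natural log:
  Let L = lim(x→∞) (1 + 3/x)^(5x)
  Then ln(L) = lim(x→∞) [exponent × ln(base)]
  Evaluate using L'Hôpital or standard limits, then exponentiate.
  L = e^(15)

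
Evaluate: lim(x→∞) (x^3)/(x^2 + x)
This is an ∞/∞ indeterminate form.

Apply L'Hôpital's rule: differentiate numerator and denominator separately.
  f(x) = x^3   ⇒   f'(x) = 3·x^2
  g(x) = x^2 + x   ⇒   g'(x) = 2·x + 1
  lim(x→∞) f'(x)/g'(x) = lim(x→∞) (3·x^2)/(2·x + 1)
  = ∞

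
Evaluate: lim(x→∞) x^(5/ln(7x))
This is an exponential indeterminate form.

For exponential indeterminate forms, take the natural log:
  Let L = lim(x→∞) x^(5/ln(7x))
  Then ln(L) = lim(x→∞) [exponent × ln(base)]
  Evaluate using L'Hôpital or standard limits, then exponentiate.
  L = e^(5)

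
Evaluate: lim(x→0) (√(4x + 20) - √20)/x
This is a standard limit.

Factor or rationalize the expression:
  lim(x→0) (√(4x + 20) - √20)/x = sqrt(5)/5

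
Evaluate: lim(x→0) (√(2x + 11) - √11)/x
This is a standard limit.

Factor or rationalize the expression:
  lim(x→0) (√(2x + 11) - √11)/x = sqrt(11)/11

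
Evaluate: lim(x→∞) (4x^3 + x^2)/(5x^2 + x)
This is an ∞/∞ indeterminate form.

Apply L'Hôpital's rule: differentiate numerator and denominator separately.
  f(x) = 4·x^3 + x^2   ⇒   f'(x) = 12·x^2 + 2·x
  g(x) = 5·x^2 + x   ⇒   g'(x) = 10·x + 1
  lim(x→∞) f'(x)/g'(x) = lim(x→∞) (12·x^2 + 2·x)/(10·x + 1)
  = ∞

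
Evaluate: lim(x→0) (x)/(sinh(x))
This is a 0/0 indeterminate form.

Apply L'Hôpital's rule: differentiate numerator and denominator separately.
  f(x) = x   ⇒   f'(x) = 1
  g(x) = sinh(x)   ⇒   g'(x) = cosh(x)
  lim(x→0) f'(x)/g'(x) = lim(x→0) (1)/(cosh(x))
  = 1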